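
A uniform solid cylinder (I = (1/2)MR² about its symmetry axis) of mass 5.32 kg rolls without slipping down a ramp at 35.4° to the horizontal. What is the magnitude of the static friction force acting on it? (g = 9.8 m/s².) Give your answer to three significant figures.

f ≈ 10.1 N

The moment of inertia is (1/2)MR², giving k ≡ I/(MR²) = 0.5.
Translational: Mg sinθ − f = Ma. Rotational about the CM: fR = Iα = kMRa, so f = kMa.
Combining, a = g sinθ/(1+k) and f = kMa = kMg sinθ/(1+k).
f = 0.5 × 5.32 × 9.8 × sin35.4° / 1.5 ≈ 10.1 N.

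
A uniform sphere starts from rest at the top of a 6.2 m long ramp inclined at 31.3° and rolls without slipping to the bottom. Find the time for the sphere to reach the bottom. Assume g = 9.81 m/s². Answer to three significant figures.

For this body I = (2/5)MR², i.e. k = I/(MR²) = 0.4.
Translational: Mg sinθ − f = Ma. Rotational about the CM: fR = Iα = kMRa, so f = kMa.
Hence a = g sinθ/(1+k) = 9.81×sin31.3°/1.4 = 3.64 m/s².
With constant a from rest, t = √(2L/a) = √(2·6.2/3.64) ≈ 1.85 s.

t ≈ 1.85 s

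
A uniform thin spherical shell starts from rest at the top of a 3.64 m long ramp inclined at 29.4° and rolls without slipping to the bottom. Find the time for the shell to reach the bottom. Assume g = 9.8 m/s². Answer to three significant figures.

t ≈ 1.59 s

Here I = (2/3)MR², so the shape factor k = I/(MR²) = 2/3.
Along the incline Mg sinθ − f = Ma, and torque about the center fR = Iα = kMR²(a/R) gives f = kMa.
Hence a = g sinθ/(1+k) = 9.8×sin29.4°/1.667 = 2.887 m/s².
With constant a from rest, t = √(2L/a) = √(2·3.64/2.887) ≈ 1.59 s.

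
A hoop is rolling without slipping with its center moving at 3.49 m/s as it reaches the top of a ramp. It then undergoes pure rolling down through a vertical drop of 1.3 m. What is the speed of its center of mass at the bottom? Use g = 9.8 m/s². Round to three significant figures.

For this body I = MR², i.e. k = I/(MR²) = 1.
Since it rolls without slipping, ω = v/R and KE = ½Mv² + ½Iω² = ½(1+k)Mv² = Mv².
Energy conservation: Mv₀² + Mgh = Mv², so v² = v₀² + 2gh/(1+k).
v = √(3.49² + 2×9.8×1.3/2) = √24.92 ≈ 4.99 m/s.

v ≈ 4.99 m/s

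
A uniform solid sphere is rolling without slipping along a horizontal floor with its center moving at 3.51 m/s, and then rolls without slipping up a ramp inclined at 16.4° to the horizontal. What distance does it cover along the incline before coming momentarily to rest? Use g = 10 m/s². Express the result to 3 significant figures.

d ≈ 3.05 m

The moment of inertia is (2/5)MR², giving k ≡ I/(MR²) = 0.4.
Pure rolling means v = ωR; then KE = ½Mv² + ½I(v/R)² = ½(1+k)Mv² = (7/10)Mv².
Setting this equal to Mgh gives the vertical rise h = (1+k)v₀²/(2g) = 1.4×3.51²/(2×10) = 0.8624 m.
The distance along the slope is d = h/sinθ = 0.8624/sin16.4° ≈ 3.05 m.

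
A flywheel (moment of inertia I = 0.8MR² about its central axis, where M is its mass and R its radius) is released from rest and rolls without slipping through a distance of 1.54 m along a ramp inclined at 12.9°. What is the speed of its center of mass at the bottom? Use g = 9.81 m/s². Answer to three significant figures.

For this body I = 0.8MR², i.e. k = I/(MR²) = 0.8.
Rolling without slipping gives ω = v/R, so the total kinetic energy is ½Mv² + ½Iω² = ½(1+k)Mv² = (9/10)Mv².
The vertical drop is h = L sinθ = 1.54 × sin12.9° = 0.3438 m.
Energy conservation: Mgh = (9/10)Mv², so v = √(2gh/(1+k)) = √(2 × 9.81 × 0.3438 / 1.8) ≈ 1.94 m/s.

v ≈ 1.94 m/s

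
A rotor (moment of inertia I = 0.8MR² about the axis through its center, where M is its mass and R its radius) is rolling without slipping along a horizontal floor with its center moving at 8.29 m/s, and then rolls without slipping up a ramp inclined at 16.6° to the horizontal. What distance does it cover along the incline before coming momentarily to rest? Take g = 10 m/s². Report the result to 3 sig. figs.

d ≈ 21.7 m

For this body I = 0.8MR², i.e. k = I/(MR²) = 0.8.
Pure rolling means v = ωR; then KE = ½Mv² + ½I(v/R)² = ½(1+k)Mv² = (9/10)Mv².
Setting this equal to Mgh gives the vertical rise h = (1+k)v₀²/(2g) = 1.8×8.29²/(2×10) = 6.185 m.
Along the incline, d = h/sinθ = 6.185/sin16.6° ≈ 21.7 m.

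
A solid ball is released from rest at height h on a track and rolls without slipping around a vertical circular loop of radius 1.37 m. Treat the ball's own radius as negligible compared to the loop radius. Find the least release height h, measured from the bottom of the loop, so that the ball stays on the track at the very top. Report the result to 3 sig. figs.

With I = (2/5)MR², the ratio k = I/(MR²) is 0.4.
At the top, contact is just lost when gravity alone supplies the centripetal force: Mg = Mv_top²/r, i.e. v_top² = gr.
With ω = v/R, the kinetic energy at speed v is ½(1+k)Mv² = (7/10)Mv².
Energy conservation from release (height h) to the top (height 2r): Mgh = Mg(2r) + (7/10)M·gr.
Thus h_min = 2r + (1+k)r/2 = r(2 + 1.4/2) = 1.37 × 2.7 ≈ 3.70 m.

h_min ≈ 3.70 m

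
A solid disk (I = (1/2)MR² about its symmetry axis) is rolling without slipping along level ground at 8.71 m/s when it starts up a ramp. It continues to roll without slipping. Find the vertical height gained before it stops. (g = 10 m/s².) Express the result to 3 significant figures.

h ≈ 5.69 m

With I = (1/2)MR², the ratio k = I/(MR²) is 0.5.
Rolling without slipping gives ω = v/R, so the total kinetic energy is ½Mv² + ½Iω² = ½(1+k)Mv² = (3/4)Mv².
At the top the kinetic energy is zero, so (3/4)Mv₀² = Mgh.
Thus h = (1+k)v₀²/(2g) = 1.5 × 8.71² / (2 × 10) ≈ 5.69 m.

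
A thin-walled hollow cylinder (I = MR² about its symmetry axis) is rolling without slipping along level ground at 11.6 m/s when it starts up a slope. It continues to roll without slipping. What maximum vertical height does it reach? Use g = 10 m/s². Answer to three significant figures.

With I = MR², the ratio k = I/(MR²) is 1.
Since it rolls without slipping, ω = v/R and KE = ½Mv² + ½Iω² = ½(1+k)Mv² = Mv².
All of this converts to potential energy at the highest point: Mv₀² = Mgh.
Thus h = (1+k)v₀²/(2g) = 2 × 11.6² / (2 × 10) ≈ 13.5 m.

h ≈ 13.5 m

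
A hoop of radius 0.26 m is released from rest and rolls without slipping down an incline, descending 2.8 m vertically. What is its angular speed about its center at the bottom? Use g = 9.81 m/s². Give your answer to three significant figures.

ω ≈ 20.2 rad/s

With I = MR², the ratio k = I/(MR²) is 1.
The rolling condition ω = v/R makes the rotational term ½I(v/R)² = ½kMv², so KE_total = ½(1+k)Mv² = Mv².
Energy conservation Mgh = ½(1+k)Mv² gives v = √(2gh/(1+k)) = √(2 × 9.81 × 2.8 / 2) = 5.241 m/s.
Then ω = v/R = 5.241 / 0.26 ≈ 20.2 rad/s.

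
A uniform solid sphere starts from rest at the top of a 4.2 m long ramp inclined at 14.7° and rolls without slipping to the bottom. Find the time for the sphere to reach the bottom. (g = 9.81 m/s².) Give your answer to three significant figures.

t ≈ 2.17 s

Here I = (2/5)MR², so the shape factor k = I/(MR²) = 0.4.
Along the incline Mg sinθ − f = Ma, and torque about the center fR = Iα = kMR²(a/R) gives f = kMa.
Hence a = g sinθ/(1+k) = 9.81×sin14.7°/1.4 = 1.778 m/s².
Starting from rest, L = ½at², so t = √(2L/a) = √(2×4.2/1.778) ≈ 2.17 s.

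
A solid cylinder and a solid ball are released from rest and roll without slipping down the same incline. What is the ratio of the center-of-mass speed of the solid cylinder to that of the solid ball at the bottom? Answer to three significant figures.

Each satisfies Mgh = ½(1+k)Mv² with k = I/(MR²), so v ∝ 1/√(1+k).
For the solid cylinder k = 0.5; for the solid ball k = 0.4.
v₁/v₂ = √((1+k₂)/(1+k₁)) = √(1.4/1.5) ≈ 0.966.

v_ratio ≈ 0.966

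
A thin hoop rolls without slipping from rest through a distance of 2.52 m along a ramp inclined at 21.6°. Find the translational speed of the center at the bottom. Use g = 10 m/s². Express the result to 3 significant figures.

Here I = MR², so the shape factor k = I/(MR²) = 1.
Pure rolling means v = ωR; then KE = ½Mv² + ½I(v/R)² = ½(1+k)Mv² = Mv².
The vertical drop is h = L sinθ = 2.52 × sin21.6° = 0.9277 m.
Setting Mgh = Mv² gives v = √(2gh/(1+k)) = √(2·10·0.9277/2) ≈ 3.05 m/s.

v ≈ 3.05 m/s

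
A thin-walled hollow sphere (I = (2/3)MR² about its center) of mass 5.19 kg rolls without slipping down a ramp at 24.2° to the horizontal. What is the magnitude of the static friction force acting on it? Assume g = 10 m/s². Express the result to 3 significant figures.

Here I = (2/3)MR², so the shape factor k = I/(MR²) = 2/3.
Newton's second law down the slope: Mg sinθ − f = Ma. The torque equation fR = Iα (with α = a/R) gives f = kMa.
Combining, a = g sinθ/(1+k) and f = kMa = kMg sinθ/(1+k).
f = (2/3) × 5.19 × 10 × sin24.2° / 1.667 ≈ 8.51 N.

f ≈ 8.51 N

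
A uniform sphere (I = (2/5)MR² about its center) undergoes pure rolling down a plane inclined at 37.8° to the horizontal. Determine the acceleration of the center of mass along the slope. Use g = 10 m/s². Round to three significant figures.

For this body I = (2/5)MR², i.e. k = I/(MR²) = 0.4.
Newton's second law down the slope: Mg sinθ − f = Ma. The torque equation fR = Iα (with α = a/R) gives f = kMa.
Eliminating f: Mg sinθ = (1+k)Ma, so a = g sinθ/(1+k) = 10 × sin37.8° / 1.4 ≈ 4.38 m/s².

a ≈ 4.38 m/s²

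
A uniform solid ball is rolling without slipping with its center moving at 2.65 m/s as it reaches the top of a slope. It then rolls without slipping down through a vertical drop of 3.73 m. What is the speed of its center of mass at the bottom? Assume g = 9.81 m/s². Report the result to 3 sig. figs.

v ≈ 7.70 m/s

The moment of inertia is (2/5)MR², giving k ≡ I/(MR²) = 0.4.
The rolling condition ω = v/R makes the rotational term ½I(v/R)² = ½kMv², so KE_total = ½(1+k)Mv² = (7/10)Mv².
Energy conservation: (7/10)Mv₀² + Mgh = (7/10)Mv², so v² = v₀² + 2gh/(1+k).
v = √(2.65² + 2×9.81×3.73/1.4) = √59.3 ≈ 7.70 m/s.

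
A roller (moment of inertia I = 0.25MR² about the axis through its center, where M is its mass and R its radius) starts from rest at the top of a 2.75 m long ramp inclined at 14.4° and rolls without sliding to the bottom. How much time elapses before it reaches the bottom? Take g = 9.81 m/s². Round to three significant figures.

For this body I = 0.25MR², i.e. k = I/(MR²) = 0.25.
Newton's second law down the slope: Mg sinθ − f = Ma. The torque equation fR = Iα (with α = a/R) gives f = kMa.
Hence a = g sinθ/(1+k) = 9.81×sin14.4°/1.25 = 1.952 m/s².
With constant a from rest, t = √(2L/a) = √(2·2.75/1.952) ≈ 1.68 s.

t ≈ 1.68 s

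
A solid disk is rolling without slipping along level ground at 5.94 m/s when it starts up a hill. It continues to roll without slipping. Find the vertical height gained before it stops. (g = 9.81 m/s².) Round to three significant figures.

h ≈ 2.70 m

Here I = (1/2)MR², so the shape factor k = I/(MR²) = 0.5.
Pure rolling means v = ωR; then KE = ½Mv² + ½I(v/R)² = ½(1+k)Mv² = (3/4)Mv².
At the top the kinetic energy is zero, so (3/4)Mv₀² = Mgh.
Thus h = (1+k)v₀²/(2g) = 1.5 × 5.94² / (2 × 9.81) ≈ 2.70 m.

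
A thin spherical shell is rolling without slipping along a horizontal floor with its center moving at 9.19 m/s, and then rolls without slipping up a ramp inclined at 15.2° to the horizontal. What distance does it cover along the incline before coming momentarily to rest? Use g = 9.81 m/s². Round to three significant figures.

Here I = (2/3)MR², so the shape factor k = I/(MR²) = 2/3.
Rolling without slipping gives ω = v/R, so the total kinetic energy is ½Mv² + ½Iω² = ½(1+k)Mv² = (5/6)Mv².
Setting this equal to Mgh gives the vertical rise h = (1+k)v₀²/(2g) = 1.667×9.19²/(2×9.81) = 7.174 m.
Along the incline, d = h/sinθ = 7.174/sin15.2° ≈ 27.4 m.

d ≈ 27.4 m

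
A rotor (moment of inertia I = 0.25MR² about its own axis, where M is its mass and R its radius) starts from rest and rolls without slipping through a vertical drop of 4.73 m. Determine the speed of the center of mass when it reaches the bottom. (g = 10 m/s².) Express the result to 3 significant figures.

For this body I = 0.25MR², i.e. k = I/(MR²) = 0.25.
Pure rolling means v = ωR; then KE = ½Mv² + ½I(v/R)² = ½(1+k)Mv² = (5/8)Mv².
Energy conservation: Mgh = (5/8)Mv², so v = √(2gh/(1+k)) = √(2 × 10 × 4.73 / 1.25) ≈ 8.70 m/s.

v ≈ 8.70 m/s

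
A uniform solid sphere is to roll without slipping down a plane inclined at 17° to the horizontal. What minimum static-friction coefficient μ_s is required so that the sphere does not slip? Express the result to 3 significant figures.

The moment of inertia is (2/5)MR², giving k ≡ I/(MR²) = 0.4.
Translational: Mg sinθ − f = Ma. Rotational about the CM: fR = Iα = kMRa, so f = kMa.
These give a = g sinθ/(1+k) and the required friction f = kMg sinθ/(1+k).
With N = Mg cosθ, the no-slip condition f ≤ μN gives μ_min = f/N = k tanθ/(1+k).
μ_min = 0.4 × tan17° / 1.4 ≈ 0.0874.

μ_min ≈ 0.0874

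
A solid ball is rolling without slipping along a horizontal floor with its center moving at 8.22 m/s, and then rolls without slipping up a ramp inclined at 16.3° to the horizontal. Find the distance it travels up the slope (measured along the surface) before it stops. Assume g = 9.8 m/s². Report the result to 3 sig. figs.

d ≈ 17.2 m

With I = (2/5)MR², the ratio k = I/(MR²) is 0.4.
Pure rolling means v = ωR; then KE = ½Mv² + ½I(v/R)² = ½(1+k)Mv² = (7/10)Mv².
Setting this equal to Mgh gives the vertical rise h = (1+k)v₀²/(2g) = 1.4×8.22²/(2×9.8) = 4.826 m.
The distance along the slope is d = h/sinθ = 4.826/sin16.3° ≈ 17.2 m.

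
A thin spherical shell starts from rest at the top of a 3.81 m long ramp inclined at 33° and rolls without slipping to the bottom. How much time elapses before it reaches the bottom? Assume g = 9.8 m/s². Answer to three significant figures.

With I = (2/3)MR², the ratio k = I/(MR²) is 2/3.
Along the incline Mg sinθ − f = Ma, and torque about the center fR = Iα = kMR²(a/R) gives f = kMa.
Hence a = g sinθ/(1+k) = 9.8×sin33°/1.667 = 3.202 m/s².
With constant a from rest, t = √(2L/a) = √(2·3.81/3.202) ≈ 1.54 s.

t ≈ 1.54 s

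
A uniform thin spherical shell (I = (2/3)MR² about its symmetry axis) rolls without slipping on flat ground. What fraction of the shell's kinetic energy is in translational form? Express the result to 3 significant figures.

Here I = (2/3)MR², so the shape factor k = I/(MR²) = 2/3.
With ω = v/R, KE_trans = ½Mv² and KE_rot = ½Iω² = ½kMv², so KE_total = ½(1+k)Mv².
The translational fraction is therefore 1/(1+k) = 1/1.667 ≈ 0.600.

fraction ≈ 0.600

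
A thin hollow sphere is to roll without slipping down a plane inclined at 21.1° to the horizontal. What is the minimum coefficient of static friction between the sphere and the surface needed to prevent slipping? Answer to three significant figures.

For this body I = (2/3)MR², i.e. k = I/(MR²) = 2/3.
Newton's second law down the slope: Mg sinθ − f = Ma. The torque equation fR = Iα (with α = a/R) gives f = kMa.
These give a = g sinθ/(1+k) and the required friction f = kMg sinθ/(1+k).
With N = Mg cosθ, the no-slip condition f ≤ μN gives μ_min = f/N = k tanθ/(1+k).
μ_min = (2/3) × tan21.1° / 1.667 ≈ 0.154.

μ_min ≈ 0.154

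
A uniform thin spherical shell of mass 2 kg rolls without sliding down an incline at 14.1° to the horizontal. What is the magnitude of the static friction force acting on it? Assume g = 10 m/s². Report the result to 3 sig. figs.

f ≈ 1.95 N

For this body I = (2/3)MR², i.e. k = I/(MR²) = 2/3.
Along the incline Mg sinθ − f = Ma, and torque about the center fR = Iα = kMR²(a/R) gives f = kMa.
Combining, a = g sinθ/(1+k) and f = kMa = kMg sinθ/(1+k).
f = (2/3) × 2 × 10 × sin14.1° / 1.667 ≈ 1.95 N.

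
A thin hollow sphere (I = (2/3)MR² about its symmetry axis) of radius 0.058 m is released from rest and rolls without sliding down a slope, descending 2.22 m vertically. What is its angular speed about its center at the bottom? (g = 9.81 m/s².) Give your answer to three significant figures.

ω ≈ 88.1 rad/s

With I = (2/3)MR², the ratio k = I/(MR²) is 2/3.
The rolling condition ω = v/R makes the rotational term ½I(v/R)² = ½kMv², so KE_total = ½(1+k)Mv² = (5/6)Mv².
Energy conservation Mgh = ½(1+k)Mv² gives v = √(2gh/(1+k)) = √(2 × 9.81 × 2.22 / 1.667) = 5.112 m/s.
Then ω = v/R = 5.112 / 0.058 ≈ 88.1 rad/s.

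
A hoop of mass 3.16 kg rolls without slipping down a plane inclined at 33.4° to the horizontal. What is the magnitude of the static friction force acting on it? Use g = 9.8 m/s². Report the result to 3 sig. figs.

f ≈ 8.52 N

The moment of inertia is MR², giving k ≡ I/(MR²) = 1.
Along the incline Mg sinθ − f = Ma, and torque about the center fR = Iα = kMR²(a/R) gives f = kMa.
Combining, a = g sinθ/(1+k) and f = kMa = kMg sinθ/(1+k).
f = 1 × 3.16 × 9.8 × sin33.4° / 2 ≈ 8.52 N.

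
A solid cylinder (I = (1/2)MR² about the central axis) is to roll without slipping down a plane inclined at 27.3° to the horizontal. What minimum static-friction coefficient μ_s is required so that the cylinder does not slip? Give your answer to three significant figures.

μ_min ≈ 0.172

With I = (1/2)MR², the ratio k = I/(MR²) is 0.5.
Along the incline Mg sinθ − f = Ma, and torque about the center fR = Iα = kMR²(a/R) gives f = kMa.
These give a = g sinθ/(1+k) and the required friction f = kMg sinθ/(1+k).
The normal force is N = Mg cosθ, so μ_min = f/N = k tanθ/(1+k).
μ_min = 0.5 × tan27.3° / 1.5 ≈ 0.172.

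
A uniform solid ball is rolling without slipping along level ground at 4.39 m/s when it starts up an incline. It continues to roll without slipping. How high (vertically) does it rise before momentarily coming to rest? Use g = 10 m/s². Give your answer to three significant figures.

h ≈ 1.35 m

For this body I = (2/5)MR², i.e. k = I/(MR²) = 0.4.
Rolling without slipping gives ω = v/R, so the total kinetic energy is ½Mv² + ½Iω² = ½(1+k)Mv² = (7/10)Mv².
All of this converts to potential energy at the highest point: (7/10)Mv₀² = Mgh.
Thus h = (1+k)v₀²/(2g) = 1.4 × 4.39² / (2 × 10) ≈ 1.35 m.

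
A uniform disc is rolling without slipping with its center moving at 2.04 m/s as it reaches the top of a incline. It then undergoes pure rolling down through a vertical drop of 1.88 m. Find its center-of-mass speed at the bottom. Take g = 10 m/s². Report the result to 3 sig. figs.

v ≈ 5.41 m/s

Here I = (1/2)MR², so the shape factor k = I/(MR²) = 0.5.
The rolling condition ω = v/R makes the rotational term ½I(v/R)² = ½kMv², so KE_total = ½(1+k)Mv² = (3/4)Mv².
Energy conservation: (3/4)Mv₀² + Mgh = (3/4)Mv², so v² = v₀² + 2gh/(1+k).
v = √(2.04² + 2×10×1.88/1.5) = √29.23 ≈ 5.41 m/s.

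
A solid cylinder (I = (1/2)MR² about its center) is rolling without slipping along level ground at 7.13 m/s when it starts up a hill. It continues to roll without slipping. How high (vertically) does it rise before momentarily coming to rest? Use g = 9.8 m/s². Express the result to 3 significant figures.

Here I = (1/2)MR², so the shape factor k = I/(MR²) = 0.5.
The rolling condition ω = v/R makes the rotational term ½I(v/R)² = ½kMv², so KE_total = ½(1+k)Mv² = (3/4)Mv².
All of this converts to potential energy at the highest point: (3/4)Mv₀² = Mgh.
Thus h = (1+k)v₀²/(2g) = 1.5 × 7.13² / (2 × 9.8) ≈ 3.89 m.

h ≈ 3.89 m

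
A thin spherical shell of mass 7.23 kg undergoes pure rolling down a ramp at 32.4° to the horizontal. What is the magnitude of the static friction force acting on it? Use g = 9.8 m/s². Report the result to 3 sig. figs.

The moment of inertia is (2/3)MR², giving k ≡ I/(MR²) = 2/3.
Along the incline Mg sinθ − f = Ma, and torque about the center fR = Iα = kMR²(a/R) gives f = kMa.
Combining, a = g sinθ/(1+k) and f = kMa = kMg sinθ/(1+k).
f = (2/3) × 7.23 × 9.8 × sin32.4° / 1.667 ≈ 15.2 N.

f ≈ 15.2 N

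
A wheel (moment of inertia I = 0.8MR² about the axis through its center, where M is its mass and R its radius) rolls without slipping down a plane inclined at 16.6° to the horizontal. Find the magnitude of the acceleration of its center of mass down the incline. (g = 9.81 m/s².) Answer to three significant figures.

a ≈ 1.56 m/s²

For this body I = 0.8MR², i.e. k = I/(MR²) = 0.8.
Translational: Mg sinθ − f = Ma. Rotational about the CM: fR = Iα = kMRa, so f = kMa.
Eliminating f: Mg sinθ = (1+k)Ma, so a = g sinθ/(1+k) = 9.81 × sin16.6° / 1.8 ≈ 1.56 m/s².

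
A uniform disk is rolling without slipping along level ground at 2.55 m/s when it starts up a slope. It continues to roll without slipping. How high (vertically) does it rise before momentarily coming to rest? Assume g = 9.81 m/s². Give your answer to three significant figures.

Here I = (1/2)MR², so the shape factor k = I/(MR²) = 0.5.
Pure rolling means v = ωR; then KE = ½Mv² + ½I(v/R)² = ½(1+k)Mv² = (3/4)Mv².
All of this converts to potential energy at the highest point: (3/4)Mv₀² = Mgh.
Thus h = (1+k)v₀²/(2g) = 1.5 × 2.55² / (2 × 9.81) ≈ 0.497 m.

h ≈ 0.497 m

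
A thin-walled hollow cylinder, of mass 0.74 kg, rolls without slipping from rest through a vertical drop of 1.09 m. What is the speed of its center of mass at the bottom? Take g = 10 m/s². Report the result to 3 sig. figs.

With I = MR², the ratio k = I/(MR²) is 1.
Rolling without slipping gives ω = v/R, so the total kinetic energy is ½Mv² + ½Iω² = ½(1+k)Mv² = Mv².
Energy conservation: Mgh = Mv², so v = √(2gh/(1+k)) = √(2 × 10 × 1.09 / 2) ≈ 3.30 m/s.

v ≈ 3.30 m/s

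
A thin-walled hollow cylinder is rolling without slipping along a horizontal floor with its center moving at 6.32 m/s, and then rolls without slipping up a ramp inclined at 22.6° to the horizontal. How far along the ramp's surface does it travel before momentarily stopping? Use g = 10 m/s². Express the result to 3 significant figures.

d ≈ 10.4 m

Here I = MR², so the shape factor k = I/(MR²) = 1.
Rolling without slipping gives ω = v/R, so the total kinetic energy is ½Mv² + ½Iω² = ½(1+k)Mv² = Mv².
Setting this equal to Mgh gives the vertical rise h = (1+k)v₀²/(2g) = 2×6.32²/(2×10) = 3.994 m.
The distance along the slope is d = h/sinθ = 3.994/sin22.6° ≈ 10.4 m.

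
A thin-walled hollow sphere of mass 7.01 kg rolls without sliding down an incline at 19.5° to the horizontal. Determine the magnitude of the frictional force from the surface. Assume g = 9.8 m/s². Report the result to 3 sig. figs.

With I = (2/3)MR², the ratio k = I/(MR²) is 2/3.
Newton's second law down the slope: Mg sinθ − f = Ma. The torque equation fR = Iα (with α = a/R) gives f = kMa.
Combining, a = g sinθ/(1+k) and f = kMa = kMg sinθ/(1+k).
f = (2/3) × 7.01 × 9.8 × sin19.5° / 1.667 ≈ 9.17 N.

f ≈ 9.17 N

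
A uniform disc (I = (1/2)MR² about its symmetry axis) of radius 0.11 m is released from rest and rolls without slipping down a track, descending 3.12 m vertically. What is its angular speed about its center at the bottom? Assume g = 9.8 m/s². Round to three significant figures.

Here I = (1/2)MR², so the shape factor k = I/(MR²) = 0.5.
The rolling condition ω = v/R makes the rotational term ½I(v/R)² = ½kMv², so KE_total = ½(1+k)Mv² = (3/4)Mv².
Energy conservation Mgh = ½(1+k)Mv² gives v = √(2gh/(1+k)) = √(2 × 9.8 × 3.12 / 1.5) = 6.385 m/s.
Then ω = v/R = 6.385 / 0.11 ≈ 58.0 rad/s.

ω ≈ 58.0 rad/s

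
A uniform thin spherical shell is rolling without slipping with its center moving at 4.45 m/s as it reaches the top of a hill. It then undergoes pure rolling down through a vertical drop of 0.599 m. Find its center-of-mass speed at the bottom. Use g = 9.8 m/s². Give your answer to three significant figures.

v ≈ 5.18 m/s

The moment of inertia is (2/3)MR², giving k ≡ I/(MR²) = 2/3.
Pure rolling means v = ωR; then KE = ½Mv² + ½I(v/R)² = ½(1+k)Mv² = (5/6)Mv².
Conserving energy between top and bottom: (5/6)Mv² = (5/6)Mv₀² + Mgh, hence v² = v₀² + 2gh/(1+k).
v = √(4.45² + 2×9.8×0.599/1.667) = √26.85 ≈ 5.18 m/s.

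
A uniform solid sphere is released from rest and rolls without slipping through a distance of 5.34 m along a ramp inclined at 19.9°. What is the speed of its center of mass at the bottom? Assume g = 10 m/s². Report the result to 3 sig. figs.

With I = (2/5)MR², the ratio k = I/(MR²) is 0.4.
Rolling without slipping gives ω = v/R, so the total kinetic energy is ½Mv² + ½Iω² = ½(1+k)Mv² = (7/10)Mv².
The vertical drop is h = L sinθ = 5.34 × sin19.9° = 1.818 m.
Setting Mgh = (7/10)Mv² gives v = √(2gh/(1+k)) = √(2·10·1.818/1.4) ≈ 5.10 m/s.

v ≈ 5.10 m/s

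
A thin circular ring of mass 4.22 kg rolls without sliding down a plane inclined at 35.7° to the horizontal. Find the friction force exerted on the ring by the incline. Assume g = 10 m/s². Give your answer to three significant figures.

The moment of inertia is MR², giving k ≡ I/(MR²) = 1.
Newton's second law down the slope: Mg sinθ − f = Ma. The torque equation fR = Iα (with α = a/R) gives f = kMa.
Combining, a = g sinθ/(1+k) and f = kMa = kMg sinθ/(1+k).
f = 1 × 4.22 × 10 × sin35.7° / 2 ≈ 12.3 N.

f ≈ 12.3 N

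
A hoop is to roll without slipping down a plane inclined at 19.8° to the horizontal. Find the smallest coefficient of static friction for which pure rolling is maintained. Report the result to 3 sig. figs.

μ_min ≈ 0.180

Here I = MR², so the shape factor k = I/(MR²) = 1.
Translational: Mg sinθ − f = Ma. Rotational about the CM: fR = Iα = kMRa, so f = kMa.
These give a = g sinθ/(1+k) and the required friction f = kMg sinθ/(1+k).
With N = Mg cosθ, the no-slip condition f ≤ μN gives μ_min = f/N = k tanθ/(1+k).
μ_min = 1 × tan19.8° / 2 ≈ 0.180.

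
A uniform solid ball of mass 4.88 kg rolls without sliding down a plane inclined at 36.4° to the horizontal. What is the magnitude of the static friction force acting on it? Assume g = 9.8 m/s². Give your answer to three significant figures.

f ≈ 8.11 N

With I = (2/5)MR², the ratio k = I/(MR²) is 0.4.
Along the incline Mg sinθ − f = Ma, and torque about the center fR = Iα = kMR²(a/R) gives f = kMa.
Combining, a = g sinθ/(1+k) and f = kMa = kMg sinθ/(1+k).
f = 0.4 × 4.88 × 9.8 × sin36.4° / 1.4 ≈ 8.11 N.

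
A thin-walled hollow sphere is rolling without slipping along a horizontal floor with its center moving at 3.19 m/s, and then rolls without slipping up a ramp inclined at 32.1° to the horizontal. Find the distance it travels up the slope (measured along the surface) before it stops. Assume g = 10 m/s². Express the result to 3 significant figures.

d ≈ 1.60 m

For this body I = (2/3)MR², i.e. k = I/(MR²) = 2/3.
Rolling without slipping gives ω = v/R, so the total kinetic energy is ½Mv² + ½Iω² = ½(1+k)Mv² = (5/6)Mv².
Setting this equal to Mgh gives the vertical rise h = (1+k)v₀²/(2g) = 1.667×3.19²/(2×10) = 0.848 m.
The distance along the slope is d = h/sinθ = 0.848/sin32.1° ≈ 1.60 m.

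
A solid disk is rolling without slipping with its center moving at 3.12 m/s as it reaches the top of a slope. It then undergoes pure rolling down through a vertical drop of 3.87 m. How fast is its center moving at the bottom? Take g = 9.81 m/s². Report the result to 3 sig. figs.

The moment of inertia is (1/2)MR², giving k ≡ I/(MR²) = 0.5.
Rolling without slipping gives ω = v/R, so the total kinetic energy is ½Mv² + ½Iω² = ½(1+k)Mv² = (3/4)Mv².
Energy conservation: (3/4)Mv₀² + Mgh = (3/4)Mv², so v² = v₀² + 2gh/(1+k).
v = √(3.12² + 2×9.81×3.87/1.5) = √60.35 ≈ 7.77 m/s.

v ≈ 7.77 m/s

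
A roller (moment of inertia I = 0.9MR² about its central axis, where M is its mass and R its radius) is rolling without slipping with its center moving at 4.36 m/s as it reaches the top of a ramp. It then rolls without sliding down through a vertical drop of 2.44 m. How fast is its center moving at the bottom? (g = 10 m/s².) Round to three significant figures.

Here I = 0.9MR², so the shape factor k = I/(MR²) = 0.9.
Rolling without slipping gives ω = v/R, so the total kinetic energy is ½Mv² + ½Iω² = ½(1+k)Mv² = (19/20)Mv².
Energy conservation: (19/20)Mv₀² + Mgh = (19/20)Mv², so v² = v₀² + 2gh/(1+k).
v = √(4.36² + 2×10×2.44/1.9) = √44.69 ≈ 6.69 m/s.

v ≈ 6.69 m/s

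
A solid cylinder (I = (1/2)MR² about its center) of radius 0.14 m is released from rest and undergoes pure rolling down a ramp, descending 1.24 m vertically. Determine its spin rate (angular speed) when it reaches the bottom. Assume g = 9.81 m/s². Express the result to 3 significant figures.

ω ≈ 28.8 rad/s

Here I = (1/2)MR², so the shape factor k = I/(MR²) = 0.5.
Since it rolls without slipping, ω = v/R and KE = ½Mv² + ½Iω² = ½(1+k)Mv² = (3/4)Mv².
Energy conservation Mgh = ½(1+k)Mv² gives v = √(2gh/(1+k)) = √(2 × 9.81 × 1.24 / 1.5) = 4.027 m/s.
The angular speed follows from ω = v/R = 4.027/0.14 ≈ 28.8 rad/s.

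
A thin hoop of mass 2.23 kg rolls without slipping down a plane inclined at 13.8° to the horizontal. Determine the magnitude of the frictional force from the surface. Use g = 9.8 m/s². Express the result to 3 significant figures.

Here I = MR², so the shape factor k = I/(MR²) = 1.
Translational: Mg sinθ − f = Ma. Rotational about the CM: fR = Iα = kMRa, so f = kMa.
Combining, a = g sinθ/(1+k) and f = kMa = kMg sinθ/(1+k).
f = 1 × 2.23 × 9.8 × sin13.8° / 2 ≈ 2.61 N.

f ≈ 2.61 N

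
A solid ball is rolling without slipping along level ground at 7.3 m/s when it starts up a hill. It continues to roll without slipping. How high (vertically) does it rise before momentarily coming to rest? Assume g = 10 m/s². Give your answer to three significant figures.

With I = (2/5)MR², the ratio k = I/(MR²) is 0.4.
Since it rolls without slipping, ω = v/R and KE = ½Mv² + ½Iω² = ½(1+k)Mv² = (7/10)Mv².
All of this converts to potential energy at the highest point: (7/10)Mv₀² = Mgh.
Thus h = (1+k)v₀²/(2g) = 1.4 × 7.3² / (2 × 10) ≈ 3.73 m.

h ≈ 3.73 m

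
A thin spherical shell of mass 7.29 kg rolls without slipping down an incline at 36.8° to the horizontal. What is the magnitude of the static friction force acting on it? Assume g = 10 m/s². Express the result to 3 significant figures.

With I = (2/3)MR², the ratio k = I/(MR²) is 2/3.
Newton's second law down the slope: Mg sinθ − f = Ma. The torque equation fR = Iα (with α = a/R) gives f = kMa.
Combining, a = g sinθ/(1+k) and f = kMa = kMg sinθ/(1+k).
f = (2/3) × 7.29 × 10 × sin36.8° / 1.667 ≈ 17.5 N.

f ≈ 17.5 N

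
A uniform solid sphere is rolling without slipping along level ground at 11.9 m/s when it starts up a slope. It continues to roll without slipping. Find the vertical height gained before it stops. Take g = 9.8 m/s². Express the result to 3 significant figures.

For this body I = (2/5)MR², i.e. k = I/(MR²) = 0.4.
Since it rolls without slipping, ω = v/R and KE = ½Mv² + ½Iω² = ½(1+k)Mv² = (7/10)Mv².
All of this converts to potential energy at the highest point: (7/10)Mv₀² = Mgh.
Thus h = (1+k)v₀²/(2g) = 1.4 × 11.9² / (2 × 9.8) ≈ 10.1 m.

h ≈ 10.1 m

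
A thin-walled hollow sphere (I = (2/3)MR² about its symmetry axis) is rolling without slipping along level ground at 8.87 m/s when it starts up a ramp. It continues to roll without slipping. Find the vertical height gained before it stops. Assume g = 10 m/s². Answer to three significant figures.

With I = (2/3)MR², the ratio k = I/(MR²) is 2/3.
Since it rolls without slipping, ω = v/R and KE = ½Mv² + ½Iω² = ½(1+k)Mv² = (5/6)Mv².
At the top the kinetic energy is zero, so (5/6)Mv₀² = Mgh.
Thus h = (1+k)v₀²/(2g) = 1.667 × 8.87² / (2 × 10) ≈ 6.56 m.

h ≈ 6.56 m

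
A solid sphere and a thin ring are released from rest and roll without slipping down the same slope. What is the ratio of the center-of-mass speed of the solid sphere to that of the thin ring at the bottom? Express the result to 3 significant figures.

Each satisfies Mgh = ½(1+k)Mv² with k = I/(MR²), so v ∝ 1/√(1+k).
For the solid sphere k = 0.4; for the thin ring k = 1.
v₁/v₂ = √((1+k₂)/(1+k₁)) = √(2/1.4) ≈ 1.20.

v_ratio ≈ 1.20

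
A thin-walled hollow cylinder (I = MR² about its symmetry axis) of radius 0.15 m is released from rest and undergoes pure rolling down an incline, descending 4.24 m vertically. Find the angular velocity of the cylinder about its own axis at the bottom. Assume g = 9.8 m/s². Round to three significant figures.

ω ≈ 43.0 rad/s

Here I = MR², so the shape factor k = I/(MR²) = 1.
Pure rolling means v = ωR; then KE = ½Mv² + ½I(v/R)² = ½(1+k)Mv² = Mv².
Energy conservation Mgh = ½(1+k)Mv² gives v = √(2gh/(1+k)) = √(2 × 9.8 × 4.24 / 2) = 6.446 m/s.
The angular speed follows from ω = v/R = 6.446/0.15 ≈ 43.0 rad/s.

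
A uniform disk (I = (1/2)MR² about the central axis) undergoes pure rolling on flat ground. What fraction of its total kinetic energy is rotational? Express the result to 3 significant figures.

fraction ≈ 0.333

With I = (1/2)MR², the ratio k = I/(MR²) is 0.5.
Since ω = v/R, the translational part is ½Mv² and the rotational part is ½I(v/R)² = ½kMv²; the total is ½(1+k)Mv².
The rotational fraction is therefore k/(1+k) = 0.5/1.5 ≈ 0.333.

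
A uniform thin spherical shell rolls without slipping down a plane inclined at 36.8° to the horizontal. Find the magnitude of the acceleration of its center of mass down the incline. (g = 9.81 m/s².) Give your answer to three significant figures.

a ≈ 3.53 m/s²

Here I = (2/3)MR², so the shape factor k = I/(MR²) = 2/3.
Newton's second law down the slope: Mg sinθ − f = Ma. The torque equation fR = Iα (with α = a/R) gives f = kMa.
Eliminating f: Mg sinθ = (1+k)Ma, so a = g sinθ/(1+k) = 9.81 × sin36.8° / 1.667 ≈ 3.53 m/s².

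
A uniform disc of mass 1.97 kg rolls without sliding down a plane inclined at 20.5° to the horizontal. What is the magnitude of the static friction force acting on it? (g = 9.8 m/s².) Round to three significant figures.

The moment of inertia is (1/2)MR², giving k ≡ I/(MR²) = 0.5.
Along the incline Mg sinθ − f = Ma, and torque about the center fR = Iα = kMR²(a/R) gives f = kMa.
Combining, a = g sinθ/(1+k) and f = kMa = kMg sinθ/(1+k).
f = 0.5 × 1.97 × 9.8 × sin20.5° / 1.5 ≈ 2.25 N.

f ≈ 2.25 N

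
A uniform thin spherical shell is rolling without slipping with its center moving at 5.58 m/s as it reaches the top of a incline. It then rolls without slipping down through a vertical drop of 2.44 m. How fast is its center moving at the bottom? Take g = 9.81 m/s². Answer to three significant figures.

v ≈ 7.74 m/s

For this body I = (2/3)MR², i.e. k = I/(MR²) = 2/3.
Rolling without slipping gives ω = v/R, so the total kinetic energy is ½Mv² + ½Iω² = ½(1+k)Mv² = (5/6)Mv².
Conserving energy between top and bottom: (5/6)Mv² = (5/6)Mv₀² + Mgh, hence v² = v₀² + 2gh/(1+k).
v = √(5.58² + 2×9.81×2.44/1.667) = √59.86 ≈ 7.74 m/s.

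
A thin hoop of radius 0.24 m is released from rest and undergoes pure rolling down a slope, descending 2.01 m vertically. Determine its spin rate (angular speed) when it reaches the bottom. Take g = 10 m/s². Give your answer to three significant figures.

ω ≈ 18.7 rad/s

The moment of inertia is MR², giving k ≡ I/(MR²) = 1.
The rolling condition ω = v/R makes the rotational term ½I(v/R)² = ½kMv², so KE_total = ½(1+k)Mv² = Mv².
Energy conservation Mgh = ½(1+k)Mv² gives v = √(2gh/(1+k)) = √(2 × 10 × 2.01 / 2) = 4.483 m/s.
Then ω = v/R = 4.483 / 0.24 ≈ 18.7 rad/s.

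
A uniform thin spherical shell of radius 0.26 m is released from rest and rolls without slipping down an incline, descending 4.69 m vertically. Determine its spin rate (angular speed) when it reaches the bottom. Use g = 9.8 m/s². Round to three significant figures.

ω ≈ 28.6 rad/s

Here I = (2/3)MR², so the shape factor k = I/(MR²) = 2/3.
The rolling condition ω = v/R makes the rotational term ½I(v/R)² = ½kMv², so KE_total = ½(1+k)Mv² = (5/6)Mv².
Energy conservation Mgh = ½(1+k)Mv² gives v = √(2gh/(1+k)) = √(2 × 9.8 × 4.69 / 1.667) = 7.427 m/s.
The angular speed follows from ω = v/R = 7.427/0.26 ≈ 28.6 rad/s.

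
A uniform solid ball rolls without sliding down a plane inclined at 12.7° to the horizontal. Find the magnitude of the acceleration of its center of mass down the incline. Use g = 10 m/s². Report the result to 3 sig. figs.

a ≈ 1.57 m/s²

With I = (2/5)MR², the ratio k = I/(MR²) is 0.4.
Along the incline Mg sinθ − f = Ma, and torque about the center fR = Iα = kMR²(a/R) gives f = kMa.
Eliminating f: Mg sinθ = (1+k)Ma, so a = g sinθ/(1+k) = 10 × sin12.7° / 1.4 ≈ 1.57 m/s².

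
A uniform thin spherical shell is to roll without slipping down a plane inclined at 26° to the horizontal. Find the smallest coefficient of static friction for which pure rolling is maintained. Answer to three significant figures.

With I = (2/3)MR², the ratio k = I/(MR²) is 2/3.
Translational: Mg sinθ − f = Ma. Rotational about the CM: fR = Iα = kMRa, so f = kMa.
These give a = g sinθ/(1+k) and the required friction f = kMg sinθ/(1+k).
With N = Mg cosθ, the no-slip condition f ≤ μN gives μ_min = f/N = k tanθ/(1+k).
μ_min = (2/3) × tan26° / 1.667 ≈ 0.195.

μ_min ≈ 0.195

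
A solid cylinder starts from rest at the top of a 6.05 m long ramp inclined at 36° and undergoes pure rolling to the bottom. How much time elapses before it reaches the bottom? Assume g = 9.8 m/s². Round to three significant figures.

For this body I = (1/2)MR², i.e. k = I/(MR²) = 0.5.
Along the incline Mg sinθ − f = Ma, and torque about the center fR = Iα = kMR²(a/R) gives f = kMa.
Hence a = g sinθ/(1+k) = 9.8×sin36°/1.5 = 3.84 m/s².
Starting from rest, L = ½at², so t = √(2L/a) = √(2×6.05/3.84) ≈ 1.78 s.

t ≈ 1.78 s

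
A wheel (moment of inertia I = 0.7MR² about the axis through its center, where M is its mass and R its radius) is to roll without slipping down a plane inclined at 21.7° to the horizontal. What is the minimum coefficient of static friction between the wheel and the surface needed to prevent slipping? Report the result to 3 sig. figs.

μ_min ≈ 0.164

For this body I = 0.7MR², i.e. k = I/(MR²) = 0.7.
Translational: Mg sinθ − f = Ma. Rotational about the CM: fR = Iα = kMRa, so f = kMa.
These give a = g sinθ/(1+k) and the required friction f = kMg sinθ/(1+k).
The normal force is N = Mg cosθ, so μ_min = f/N = k tanθ/(1+k).
μ_min = 0.7 × tan21.7° / 1.7 ≈ 0.164.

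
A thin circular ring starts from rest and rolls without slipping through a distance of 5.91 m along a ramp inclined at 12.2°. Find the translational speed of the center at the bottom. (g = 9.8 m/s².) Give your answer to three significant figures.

v ≈ 3.50 m/s

For this body I = MR², i.e. k = I/(MR²) = 1.
Since it rolls without slipping, ω = v/R and KE = ½Mv² + ½Iω² = ½(1+k)Mv² = Mv².
The vertical drop is h = L sinθ = 5.91 × sin12.2° = 1.249 m.
Setting Mgh = Mv² gives v = √(2gh/(1+k)) = √(2·9.8·1.249/2) ≈ 3.50 m/s.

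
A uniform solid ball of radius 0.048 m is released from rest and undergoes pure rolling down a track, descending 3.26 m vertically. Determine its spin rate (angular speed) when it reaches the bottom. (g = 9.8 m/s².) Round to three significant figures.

The moment of inertia is (2/5)MR², giving k ≡ I/(MR²) = 0.4.
The rolling condition ω = v/R makes the rotational term ½I(v/R)² = ½kMv², so KE_total = ½(1+k)Mv² = (7/10)Mv².
Energy conservation Mgh = ½(1+k)Mv² gives v = √(2gh/(1+k)) = √(2 × 9.8 × 3.26 / 1.4) = 6.756 m/s.
The angular speed follows from ω = v/R = 6.756/0.048 ≈ 141 rad/s.

ω ≈ 141 rad/s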